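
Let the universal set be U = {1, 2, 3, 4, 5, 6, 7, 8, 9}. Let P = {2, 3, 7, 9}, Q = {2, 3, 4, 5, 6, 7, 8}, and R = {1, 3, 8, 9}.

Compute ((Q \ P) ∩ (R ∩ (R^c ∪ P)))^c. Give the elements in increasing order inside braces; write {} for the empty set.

Q \ P = {4, 5, 6, 8}
R^c = {2, 4, 5, 6, 7}
R^c ∪ P = {2, 3, 4, 5, 6, 7, 9}
R ∩ (R^c ∪ P) = {3, 9}
(Q \ P) ∩ (R ∩ (R^c ∪ P)) = {}
((Q \ P) ∩ (R ∩ (R^c ∪ P)))^c = {1, 2, 3, 4, 5, 6, 7, 8, 9}

{1, 2, 3, 4, 5, 6, 7, 8, 9}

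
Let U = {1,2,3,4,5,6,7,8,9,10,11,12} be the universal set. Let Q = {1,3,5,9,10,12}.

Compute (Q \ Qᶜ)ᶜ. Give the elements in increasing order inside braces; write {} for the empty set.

Qᶜ = {2,4,6,7,8,11}
Q \ Qᶜ = {1,3,5,9,10,12}
(Q \ Qᶜ)ᶜ = {2,4,6,7,8,11}

{2,4,6,7,8,11}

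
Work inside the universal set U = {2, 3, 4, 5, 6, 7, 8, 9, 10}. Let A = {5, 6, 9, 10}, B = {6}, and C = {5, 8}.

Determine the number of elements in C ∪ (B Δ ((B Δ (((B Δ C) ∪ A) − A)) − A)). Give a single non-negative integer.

3

B Δ C = {5, 6, 8}
(B Δ C) ∪ A = {5, 6, 8, 9, 10}
((B Δ C) ∪ A) − A = {8}
B Δ (((B Δ C) ∪ A) − A) = {6, 8}
(B Δ (((B Δ C) ∪ A) − A)) − A = {8}
B Δ ((B Δ (((B Δ C) ∪ A) − A)) − A) = {6, 8}
C ∪ (B Δ ((B Δ (((B Δ C) ∪ A) − A)) − A)) = {5, 6, 8}
|C ∪ (B Δ ((B Δ (((B Δ C) ∪ A) − A)) − A))| = 3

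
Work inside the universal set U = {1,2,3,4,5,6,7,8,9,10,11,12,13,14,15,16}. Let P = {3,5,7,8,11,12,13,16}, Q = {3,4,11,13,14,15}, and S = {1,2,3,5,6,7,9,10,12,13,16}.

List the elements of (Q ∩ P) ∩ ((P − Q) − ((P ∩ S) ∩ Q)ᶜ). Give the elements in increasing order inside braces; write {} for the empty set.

{}

Q ∩ P = {3,11,13}
P − Q = {5,7,8,12,16}
P ∩ S = {3,5,7,12,13,16}
(P ∩ S) ∩ Q = {3,13}
((P ∩ S) ∩ Q)ᶜ = {1,2,4,5,6,7,8,9,10,11,12,14,15,16}
(P − Q) − ((P ∩ S) ∩ Q)ᶜ = {}
(Q ∩ P) ∩ ((P − Q) − ((P ∩ S) ∩ Q)ᶜ) = {}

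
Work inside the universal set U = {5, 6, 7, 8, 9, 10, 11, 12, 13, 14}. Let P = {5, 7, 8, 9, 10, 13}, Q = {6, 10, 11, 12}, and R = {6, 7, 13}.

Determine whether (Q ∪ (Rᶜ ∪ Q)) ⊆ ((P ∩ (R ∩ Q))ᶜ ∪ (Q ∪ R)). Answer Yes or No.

Yes

Rᶜ = {5, 8, 9, 10, 11, 12, 14}
Rᶜ ∪ Q = {5, 6, 8, 9, 10, 11, 12, 14}
Q ∪ (Rᶜ ∪ Q) = {5, 6, 8, 9, 10, 11, 12, 14}
R ∩ Q = {6}
P ∩ (R ∩ Q) = {}
(P ∩ (R ∩ Q))ᶜ = {5, 6, 7, 8, 9, 10, 11, 12, 13, 14}
Q ∪ R = {6, 7, 10, 11, 12, 13}
(P ∩ (R ∩ Q))ᶜ ∪ (Q ∪ R) = {5, 6, 7, 8, 9, 10, 11, 12, 13, 14}
Every element of {5, 6, 8, 9, 10, 11, 12, 14} is in {5, 6, 7, 8, 9, 10, 11, 12, 13, 14}, so Q ∪ (Rᶜ ∪ Q) ⊆ (P ∩ (R ∩ Q))ᶜ ∪ (Q ∪ R).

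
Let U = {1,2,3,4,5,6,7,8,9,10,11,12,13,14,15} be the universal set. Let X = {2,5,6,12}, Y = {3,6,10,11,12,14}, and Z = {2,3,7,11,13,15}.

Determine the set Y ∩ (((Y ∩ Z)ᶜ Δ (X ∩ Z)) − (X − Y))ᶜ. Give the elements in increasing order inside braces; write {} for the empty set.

{3,11}

Y ∩ Z = {3,11}
(Y ∩ Z)ᶜ = {1,2,4,5,6,7,8,9,10,12,13,14,15}
X ∩ Z = {2}
(Y ∩ Z)ᶜ Δ (X ∩ Z) = {1,4,5,6,7,8,9,10,12,13,14,15}
X − Y = {2,5}
((Y ∩ Z)ᶜ Δ (X ∩ Z)) − (X − Y) = {1,4,6,7,8,9,10,12,13,14,15}
(((Y ∩ Z)ᶜ Δ (X ∩ Z)) − (X − Y))ᶜ = {2,3,5,11}
Y ∩ (((Y ∩ Z)ᶜ Δ (X ∩ Z)) − (X − Y))ᶜ = {3,11}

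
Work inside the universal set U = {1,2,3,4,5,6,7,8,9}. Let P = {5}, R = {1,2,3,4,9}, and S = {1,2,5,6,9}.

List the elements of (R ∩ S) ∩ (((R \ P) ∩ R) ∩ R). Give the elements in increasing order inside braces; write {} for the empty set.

{1,2,9}

R ∩ S = {1,2,9}
R \ P = {1,2,3,4,9}
(R \ P) ∩ R = {1,2,3,4,9}
((R \ P) ∩ R) ∩ R = {1,2,3,4,9}
(R ∩ S) ∩ (((R \ P) ∩ R) ∩ R) = {1,2,9}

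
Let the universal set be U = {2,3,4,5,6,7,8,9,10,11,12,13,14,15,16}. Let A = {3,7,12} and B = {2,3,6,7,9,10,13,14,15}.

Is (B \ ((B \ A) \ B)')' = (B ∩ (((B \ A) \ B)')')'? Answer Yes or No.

Yes

B \ A = {2,6,9,10,13,14,15}
(B \ A) \ B = {}
((B \ A) \ B)' = {2,3,4,5,6,7,8,9,10,11,12,13,14,15,16}
B \ ((B \ A) \ B)' = {}
(B \ ((B \ A) \ B)')' = {2,3,4,5,6,7,8,9,10,11,12,13,14,15,16}
(((B \ A) \ B)')' = {}
B ∩ (((B \ A) \ B)')' = {}
(B ∩ (((B \ A) \ B)')')' = {2,3,4,5,6,7,8,9,10,11,12,13,14,15,16}
Both equal {2,3,4,5,6,7,8,9,10,11,12,13,14,15,16}, so (B \ ((B \ A) \ B)')' = (B ∩ (((B \ A) \ B)')')'.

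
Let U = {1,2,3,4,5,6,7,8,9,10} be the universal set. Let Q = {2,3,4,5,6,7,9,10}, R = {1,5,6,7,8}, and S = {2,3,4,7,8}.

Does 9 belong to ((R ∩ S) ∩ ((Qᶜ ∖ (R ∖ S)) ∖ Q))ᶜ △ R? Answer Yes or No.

9 ∉ R and 9 ∉ S, so 9 ∉ R ∩ S
9 ∈ Q, so 9 ∉ Qᶜ
9 ∉ R and 9 ∉ S, so 9 ∉ R ∖ S
9 ∉ Qᶜ and 9 ∉ (R ∖ S), so 9 ∉ Qᶜ ∖ (R ∖ S)
9 ∉ (Qᶜ ∖ (R ∖ S)) and 9 ∈ Q, so 9 ∉ (Qᶜ ∖ (R ∖ S)) ∖ Q
9 ∉ (R ∩ S) and 9 ∉ ((Qᶜ ∖ (R ∖ S)) ∖ Q), so 9 ∉ (R ∩ S) ∩ ((Qᶜ ∖ (R ∖ S)) ∖ Q)
9 ∈ ((R ∩ S) ∩ ((Qᶜ ∖ (R ∖ S)) ∖ Q))ᶜ since 9 ∉ ((R ∩ S) ∩ ((Qᶜ ∖ (R ∖ S)) ∖ Q))
9 ∈ ((R ∩ S) ∩ ((Qᶜ ∖ (R ∖ S)) ∖ Q))ᶜ and 9 ∉ R, so 9 ∈ ((R ∩ S) ∩ ((Qᶜ ∖ (R ∖ S)) ∖ Q))ᶜ △ R

Yes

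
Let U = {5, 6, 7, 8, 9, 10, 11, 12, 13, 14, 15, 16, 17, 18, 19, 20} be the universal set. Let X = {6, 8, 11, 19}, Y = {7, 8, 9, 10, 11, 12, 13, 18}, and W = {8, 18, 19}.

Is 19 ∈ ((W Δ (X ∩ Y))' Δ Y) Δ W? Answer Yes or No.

Yes

19 ∈ X and 19 ∉ Y, so 19 ∉ X ∩ Y
19 ∈ W and 19 ∉ (X ∩ Y), so 19 ∈ W Δ (X ∩ Y)
19 ∉ (W Δ (X ∩ Y))' since 19 ∈ (W Δ (X ∩ Y))
19 ∉ (W Δ (X ∩ Y))' and 19 ∉ Y, so 19 ∉ (W Δ (X ∩ Y))' Δ Y
19 ∉ ((W Δ (X ∩ Y))' Δ Y) and 19 ∈ W, so 19 ∈ ((W Δ (X ∩ Y))' Δ Y) Δ W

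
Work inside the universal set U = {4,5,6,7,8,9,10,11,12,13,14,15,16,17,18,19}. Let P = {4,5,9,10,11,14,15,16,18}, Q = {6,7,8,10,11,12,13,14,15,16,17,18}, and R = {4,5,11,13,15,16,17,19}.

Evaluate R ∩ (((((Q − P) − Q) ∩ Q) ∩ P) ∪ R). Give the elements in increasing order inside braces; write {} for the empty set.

Q − P = {6,7,8,12,13,17}
(Q − P) − Q = {}
((Q − P) − Q) ∩ Q = {}
(((Q − P) − Q) ∩ Q) ∩ P = {}
((((Q − P) − Q) ∩ Q) ∩ P) ∪ R = {4,5,11,13,15,16,17,19}
R ∩ (((((Q − P) − Q) ∩ Q) ∩ P) ∪ R) = {4,5,11,13,15,16,17,19}

{4,5,11,13,15,16,17,19}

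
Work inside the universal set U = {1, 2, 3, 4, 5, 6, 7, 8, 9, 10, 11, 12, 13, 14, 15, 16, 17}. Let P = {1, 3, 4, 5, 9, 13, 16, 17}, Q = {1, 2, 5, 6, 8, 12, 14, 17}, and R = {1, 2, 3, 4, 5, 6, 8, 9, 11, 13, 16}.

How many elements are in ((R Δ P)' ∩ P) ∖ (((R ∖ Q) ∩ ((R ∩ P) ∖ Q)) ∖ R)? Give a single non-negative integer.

R Δ P = {2, 6, 8, 11, 17}
(R Δ P)' = {1, 3, 4, 5, 7, 9, 10, 12, 13, 14, 15, 16}
(R Δ P)' ∩ P = {1, 3, 4, 5, 9, 13, 16}
R ∖ Q = {3, 4, 9, 11, 13, 16}
R ∩ P = {1, 3, 4, 5, 9, 13, 16}
(R ∩ P) ∖ Q = {3, 4, 9, 13, 16}
(R ∖ Q) ∩ ((R ∩ P) ∖ Q) = {3, 4, 9, 13, 16}
((R ∖ Q) ∩ ((R ∩ P) ∖ Q)) ∖ R = {}
((R Δ P)' ∩ P) ∖ (((R ∖ Q) ∩ ((R ∩ P) ∖ Q)) ∖ R) = {1, 3, 4, 5, 9, 13, 16}
|((R Δ P)' ∩ P) ∖ (((R ∖ Q) ∩ ((R ∩ P) ∖ Q)) ∖ R)| = 7

7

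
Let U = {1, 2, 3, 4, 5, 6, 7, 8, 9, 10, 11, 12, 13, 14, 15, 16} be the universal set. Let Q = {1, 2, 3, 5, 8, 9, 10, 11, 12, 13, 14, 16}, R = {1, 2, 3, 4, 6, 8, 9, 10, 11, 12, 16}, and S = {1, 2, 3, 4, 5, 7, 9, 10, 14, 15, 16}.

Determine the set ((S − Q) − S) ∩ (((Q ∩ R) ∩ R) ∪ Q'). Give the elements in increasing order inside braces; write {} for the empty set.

S − Q = {4, 7, 15}
(S − Q) − S = {}
Q ∩ R = {1, 2, 3, 8, 9, 10, 11, 12, 16}
(Q ∩ R) ∩ R = {1, 2, 3, 8, 9, 10, 11, 12, 16}
Q' = {4, 6, 7, 15}
((Q ∩ R) ∩ R) ∪ Q' = {1, 2, 3, 4, 6, 7, 8, 9, 10, 11, 12, 15, 16}
((S − Q) − S) ∩ (((Q ∩ R) ∩ R) ∪ Q') = {}

{}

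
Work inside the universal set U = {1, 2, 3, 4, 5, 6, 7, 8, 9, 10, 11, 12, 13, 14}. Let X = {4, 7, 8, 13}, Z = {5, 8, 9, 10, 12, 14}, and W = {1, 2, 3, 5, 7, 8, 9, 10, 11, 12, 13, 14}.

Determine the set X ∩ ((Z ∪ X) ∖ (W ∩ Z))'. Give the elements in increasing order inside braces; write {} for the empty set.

Z ∪ X = {4, 5, 7, 8, 9, 10, 12, 13, 14}
W ∩ Z = {5, 8, 9, 10, 12, 14}
(Z ∪ X) ∖ (W ∩ Z) = {4, 7, 13}
((Z ∪ X) ∖ (W ∩ Z))' = {1, 2, 3, 5, 6, 8, 9, 10, 11, 12, 14}
X ∩ ((Z ∪ X) ∖ (W ∩ Z))' = {8}

{8}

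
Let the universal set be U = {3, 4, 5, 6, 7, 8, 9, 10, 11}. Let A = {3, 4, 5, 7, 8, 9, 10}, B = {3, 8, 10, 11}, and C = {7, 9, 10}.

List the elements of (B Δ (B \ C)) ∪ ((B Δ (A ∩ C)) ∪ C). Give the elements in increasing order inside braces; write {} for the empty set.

B \ C = {3, 8, 11}
B Δ (B \ C) = {10}
A ∩ C = {7, 9, 10}
B Δ (A ∩ C) = {3, 7, 8, 9, 11}
(B Δ (A ∩ C)) ∪ C = {3, 7, 8, 9, 10, 11}
(B Δ (B \ C)) ∪ ((B Δ (A ∩ C)) ∪ C) = {3, 7, 8, 9, 10, 11}

{3, 7, 8, 9, 10, 11}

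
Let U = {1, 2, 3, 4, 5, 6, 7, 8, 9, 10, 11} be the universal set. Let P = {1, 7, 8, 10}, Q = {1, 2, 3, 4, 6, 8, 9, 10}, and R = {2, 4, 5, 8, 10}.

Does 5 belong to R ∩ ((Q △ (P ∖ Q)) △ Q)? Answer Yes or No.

5 ∉ P and 5 ∉ Q, so 5 ∉ P ∖ Q
5 ∉ Q and 5 ∉ (P ∖ Q), so 5 ∉ Q △ (P ∖ Q)
5 ∉ (Q △ (P ∖ Q)) and 5 ∉ Q, so 5 ∉ (Q △ (P ∖ Q)) △ Q
5 ∈ R and 5 ∉ ((Q △ (P ∖ Q)) △ Q), so 5 ∉ R ∩ ((Q △ (P ∖ Q)) △ Q)

No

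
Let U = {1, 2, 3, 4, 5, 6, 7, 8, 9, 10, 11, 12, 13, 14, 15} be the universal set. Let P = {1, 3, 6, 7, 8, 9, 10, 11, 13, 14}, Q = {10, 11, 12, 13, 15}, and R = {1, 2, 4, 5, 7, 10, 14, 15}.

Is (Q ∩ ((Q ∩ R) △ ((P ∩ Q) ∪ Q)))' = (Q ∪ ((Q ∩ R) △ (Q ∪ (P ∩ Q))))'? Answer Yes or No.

No

Q ∩ R = {10, 15}
P ∩ Q = {10, 11, 13}
(P ∩ Q) ∪ Q = {10, 11, 12, 13, 15}
(Q ∩ R) △ ((P ∩ Q) ∪ Q) = {11, 12, 13}
Q ∩ ((Q ∩ R) △ ((P ∩ Q) ∪ Q)) = {11, 12, 13}
(Q ∩ ((Q ∩ R) △ ((P ∩ Q) ∪ Q)))' = {1, 2, 3, 4, 5, 6, 7, 8, 9, 10, 14, 15}
Q ∪ (P ∩ Q) = {10, 11, 12, 13, 15}
(Q ∩ R) △ (Q ∪ (P ∩ Q)) = {11, 12, 13}
Q ∪ ((Q ∩ R) △ (Q ∪ (P ∩ Q))) = {10, 11, 12, 13, 15}
(Q ∪ ((Q ∩ R) △ (Q ∪ (P ∩ Q))))' = {1, 2, 3, 4, 5, 6, 7, 8, 9, 14}
10 ∈ (Q ∩ ((Q ∩ R) △ ((P ∩ Q) ∪ Q)))' but 10 ∉ (Q ∪ ((Q ∩ R) △ (Q ∪ (P ∩ Q))))', so they differ.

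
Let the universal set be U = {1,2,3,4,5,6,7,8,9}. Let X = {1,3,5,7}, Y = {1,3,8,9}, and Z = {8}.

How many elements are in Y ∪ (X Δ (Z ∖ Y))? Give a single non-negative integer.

Z ∖ Y = {}
X Δ (Z ∖ Y) = {1,3,5,7}
Y ∪ (X Δ (Z ∖ Y)) = {1,3,5,7,8,9}
|Y ∪ (X Δ (Z ∖ Y))| = 6

6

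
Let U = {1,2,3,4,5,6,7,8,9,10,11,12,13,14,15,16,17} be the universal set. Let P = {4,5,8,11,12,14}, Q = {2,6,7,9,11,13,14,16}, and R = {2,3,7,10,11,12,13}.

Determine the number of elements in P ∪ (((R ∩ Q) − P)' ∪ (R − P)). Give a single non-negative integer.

R ∩ Q = {2,7,11,13}
(R ∩ Q) − P = {2,7,13}
((R ∩ Q) − P)' = {1,3,4,5,6,8,9,10,11,12,14,15,16,17}
R − P = {2,3,7,10,13}
((R ∩ Q) − P)' ∪ (R − P) = {1,2,3,4,5,6,7,8,9,10,11,12,13,14,15,16,17}
P ∪ (((R ∩ Q) − P)' ∪ (R − P)) = {1,2,3,4,5,6,7,8,9,10,11,12,13,14,15,16,17}
|P ∪ (((R ∩ Q) − P)' ∪ (R − P))| = 17

17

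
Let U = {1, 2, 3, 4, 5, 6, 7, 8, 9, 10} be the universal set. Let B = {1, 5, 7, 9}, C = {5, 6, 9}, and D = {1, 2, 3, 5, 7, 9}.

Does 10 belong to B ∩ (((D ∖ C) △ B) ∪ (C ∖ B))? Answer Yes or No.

No

10 ∉ D and 10 ∉ C, so 10 ∉ D ∖ C
10 ∉ (D ∖ C) and 10 ∉ B, so 10 ∉ (D ∖ C) △ B
10 ∉ C and 10 ∉ B, so 10 ∉ C ∖ B
10 ∉ ((D ∖ C) △ B) and 10 ∉ (C ∖ B), so 10 ∉ ((D ∖ C) △ B) ∪ (C ∖ B)
10 ∉ B and 10 ∉ (((D ∖ C) △ B) ∪ (C ∖ B)), so 10 ∉ B ∩ (((D ∖ C) △ B) ∪ (C ∖ B))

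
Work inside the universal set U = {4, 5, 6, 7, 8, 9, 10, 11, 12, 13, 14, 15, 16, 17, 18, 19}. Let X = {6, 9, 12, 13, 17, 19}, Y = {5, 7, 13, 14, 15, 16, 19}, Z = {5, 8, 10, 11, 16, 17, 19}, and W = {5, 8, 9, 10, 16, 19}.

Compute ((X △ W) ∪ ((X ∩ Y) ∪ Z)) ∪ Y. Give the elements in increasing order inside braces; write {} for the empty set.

X △ W = {5, 6, 8, 10, 12, 13, 16, 17}
X ∩ Y = {13, 19}
(X ∩ Y) ∪ Z = {5, 8, 10, 11, 13, 16, 17, 19}
(X △ W) ∪ ((X ∩ Y) ∪ Z) = {5, 6, 8, 10, 11, 12, 13, 16, 17, 19}
((X △ W) ∪ ((X ∩ Y) ∪ Z)) ∪ Y = {5, 6, 7, 8, 10, 11, 12, 13, 14, 15, 16, 17, 19}

{5, 6, 7, 8, 10, 11, 12, 13, 14, 15, 16, 17, 19}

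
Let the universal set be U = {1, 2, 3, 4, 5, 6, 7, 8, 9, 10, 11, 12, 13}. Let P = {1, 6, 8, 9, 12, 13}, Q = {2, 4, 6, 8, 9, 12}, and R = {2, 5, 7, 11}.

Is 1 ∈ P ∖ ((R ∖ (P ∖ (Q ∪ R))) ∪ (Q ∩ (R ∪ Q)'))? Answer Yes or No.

1 ∉ Q and 1 ∉ R, so 1 ∉ Q ∪ R
1 ∈ P and 1 ∉ (Q ∪ R), so 1 ∈ P ∖ (Q ∪ R)
1 ∉ R and 1 ∈ (P ∖ (Q ∪ R)), so 1 ∉ R ∖ (P ∖ (Q ∪ R))
1 ∉ R and 1 ∉ Q, so 1 ∉ R ∪ Q
1 ∈ (R ∪ Q)' since 1 ∉ (R ∪ Q)
1 ∉ Q and 1 ∈ (R ∪ Q)', so 1 ∉ Q ∩ (R ∪ Q)'
1 ∉ (R ∖ (P ∖ (Q ∪ R))) and 1 ∉ (Q ∩ (R ∪ Q)'), so 1 ∉ (R ∖ (P ∖ (Q ∪ R))) ∪ (Q ∩ (R ∪ Q)')
1 ∈ P and 1 ∉ ((R ∖ (P ∖ (Q ∪ R))) ∪ (Q ∩ (R ∪ Q)')), so 1 ∈ P ∖ ((R ∖ (P ∖ (Q ∪ R))) ∪ (Q ∩ (R ∪ Q)'))

Yes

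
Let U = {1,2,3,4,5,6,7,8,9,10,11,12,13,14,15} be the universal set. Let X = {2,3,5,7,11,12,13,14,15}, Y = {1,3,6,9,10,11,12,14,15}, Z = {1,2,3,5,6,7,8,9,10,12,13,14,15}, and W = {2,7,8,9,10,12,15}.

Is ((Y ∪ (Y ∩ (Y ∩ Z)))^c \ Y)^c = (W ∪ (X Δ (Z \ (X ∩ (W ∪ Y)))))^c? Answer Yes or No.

Y ∩ Z = {1,3,6,9,10,12,14,15}
Y ∩ (Y ∩ Z) = {1,3,6,9,10,12,14,15}
Y ∪ (Y ∩ (Y ∩ Z)) = {1,3,6,9,10,11,12,14,15}
(Y ∪ (Y ∩ (Y ∩ Z)))^c = {2,4,5,7,8,13}
(Y ∪ (Y ∩ (Y ∩ Z)))^c \ Y = {2,4,5,7,8,13}
((Y ∪ (Y ∩ (Y ∩ Z)))^c \ Y)^c = {1,3,6,9,10,11,12,14,15}
W ∪ Y = {1,2,3,6,7,8,9,10,11,12,14,15}
X ∩ (W ∪ Y) = {2,3,7,11,12,14,15}
Z \ (X ∩ (W ∪ Y)) = {1,5,6,8,9,10,13}
X Δ (Z \ (X ∩ (W ∪ Y))) = {1,2,3,6,7,8,9,10,11,12,14,15}
W ∪ (X Δ (Z \ (X ∩ (W ∪ Y)))) = {1,2,3,6,7,8,9,10,11,12,14,15}
(W ∪ (X Δ (Z \ (X ∩ (W ∪ Y)))))^c = {4,5,13}
1 ∈ ((Y ∪ (Y ∩ (Y ∩ Z)))^c \ Y)^c but 1 ∉ (W ∪ (X Δ (Z \ (X ∩ (W ∪ Y)))))^c, so they differ.

No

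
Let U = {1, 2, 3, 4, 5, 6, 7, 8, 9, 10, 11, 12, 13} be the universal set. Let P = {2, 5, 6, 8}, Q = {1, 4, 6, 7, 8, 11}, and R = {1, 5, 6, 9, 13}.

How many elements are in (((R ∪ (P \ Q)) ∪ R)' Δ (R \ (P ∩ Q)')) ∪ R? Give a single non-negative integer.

P \ Q = {2, 5}
R ∪ (P \ Q) = {1, 2, 5, 6, 9, 13}
(R ∪ (P \ Q)) ∪ R = {1, 2, 5, 6, 9, 13}
((R ∪ (P \ Q)) ∪ R)' = {3, 4, 7, 8, 10, 11, 12}
P ∩ Q = {6, 8}
(P ∩ Q)' = {1, 2, 3, 4, 5, 7, 9, 10, 11, 12, 13}
R \ (P ∩ Q)' = {6}
((R ∪ (P \ Q)) ∪ R)' Δ (R \ (P ∩ Q)') = {3, 4, 6, 7, 8, 10, 11, 12}
(((R ∪ (P \ Q)) ∪ R)' Δ (R \ (P ∩ Q)')) ∪ R = {1, 3, 4, 5, 6, 7, 8, 9, 10, 11, 12, 13}
|(((R ∪ (P \ Q)) ∪ R)' Δ (R \ (P ∩ Q)')) ∪ R| = 12

12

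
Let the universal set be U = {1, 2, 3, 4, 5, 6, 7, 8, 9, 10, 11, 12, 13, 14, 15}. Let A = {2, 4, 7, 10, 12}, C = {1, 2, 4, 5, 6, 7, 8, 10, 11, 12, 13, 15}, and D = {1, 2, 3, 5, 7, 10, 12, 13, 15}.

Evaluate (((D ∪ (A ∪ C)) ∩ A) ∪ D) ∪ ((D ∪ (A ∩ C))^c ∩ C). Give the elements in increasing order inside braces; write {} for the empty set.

A ∪ C = {1, 2, 4, 5, 6, 7, 8, 10, 11, 12, 13, 15}
D ∪ (A ∪ C) = {1, 2, 3, 4, 5, 6, 7, 8, 10, 11, 12, 13, 15}
(D ∪ (A ∪ C)) ∩ A = {2, 4, 7, 10, 12}
((D ∪ (A ∪ C)) ∩ A) ∪ D = {1, 2, 3, 4, 5, 7, 10, 12, 13, 15}
A ∩ C = {2, 4, 7, 10, 12}
D ∪ (A ∩ C) = {1, 2, 3, 4, 5, 7, 10, 12, 13, 15}
(D ∪ (A ∩ C))^c = {6, 8, 9, 11, 14}
(D ∪ (A ∩ C))^c ∩ C = {6, 8, 11}
(((D ∪ (A ∪ C)) ∩ A) ∪ D) ∪ ((D ∪ (A ∩ C))^c ∩ C) = {1, 2, 3, 4, 5, 6, 7, 8, 10, 11, 12, 13, 15}

{1, 2, 3, 4, 5, 6, 7, 8, 10, 11, 12, 13, 15}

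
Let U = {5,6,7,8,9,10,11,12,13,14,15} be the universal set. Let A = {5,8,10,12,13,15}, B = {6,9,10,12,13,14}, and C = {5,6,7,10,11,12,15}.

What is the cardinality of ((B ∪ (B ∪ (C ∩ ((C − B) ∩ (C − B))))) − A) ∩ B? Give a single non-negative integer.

3

C − B = {5,7,11,15}
(C − B) ∩ (C − B) = {5,7,11,15}
C ∩ ((C − B) ∩ (C − B)) = {5,7,11,15}
B ∪ (C ∩ ((C − B) ∩ (C − B))) = {5,6,7,9,10,11,12,13,14,15}
B ∪ (B ∪ (C ∩ ((C − B) ∩ (C − B)))) = {5,6,7,9,10,11,12,13,14,15}
(B ∪ (B ∪ (C ∩ ((C − B) ∩ (C − B))))) − A = {6,7,9,11,14}
((B ∪ (B ∪ (C ∩ ((C − B) ∩ (C − B))))) − A) ∩ B = {6,9,14}
|((B ∪ (B ∪ (C ∩ ((C − B) ∩ (C − B))))) − A) ∩ B| = 3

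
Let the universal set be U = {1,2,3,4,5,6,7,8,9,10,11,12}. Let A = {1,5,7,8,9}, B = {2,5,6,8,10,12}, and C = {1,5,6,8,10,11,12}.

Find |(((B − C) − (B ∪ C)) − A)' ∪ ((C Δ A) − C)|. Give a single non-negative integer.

12

B − C = {2}
B ∪ C = {1,2,5,6,8,10,11,12}
(B − C) − (B ∪ C) = {}
((B − C) − (B ∪ C)) − A = {}
(((B − C) − (B ∪ C)) − A)' = {1,2,3,4,5,6,7,8,9,10,11,12}
C Δ A = {6,7,9,10,11,12}
(C Δ A) − C = {7,9}
(((B − C) − (B ∪ C)) − A)' ∪ ((C Δ A) − C) = {1,2,3,4,5,6,7,8,9,10,11,12}
|(((B − C) − (B ∪ C)) − A)' ∪ ((C Δ A) − C)| = 12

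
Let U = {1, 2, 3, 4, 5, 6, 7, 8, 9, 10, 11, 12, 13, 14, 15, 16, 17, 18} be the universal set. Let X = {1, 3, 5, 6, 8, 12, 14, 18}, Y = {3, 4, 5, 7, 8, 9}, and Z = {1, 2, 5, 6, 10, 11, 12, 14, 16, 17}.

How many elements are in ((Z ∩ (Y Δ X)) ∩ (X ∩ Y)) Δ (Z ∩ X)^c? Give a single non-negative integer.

Y Δ X = {1, 4, 6, 7, 9, 12, 14, 18}
Z ∩ (Y Δ X) = {1, 6, 12, 14}
X ∩ Y = {3, 5, 8}
(Z ∩ (Y Δ X)) ∩ (X ∩ Y) = {}
Z ∩ X = {1, 5, 6, 12, 14}
(Z ∩ X)^c = {2, 3, 4, 7, 8, 9, 10, 11, 13, 15, 16, 17, 18}
((Z ∩ (Y Δ X)) ∩ (X ∩ Y)) Δ (Z ∩ X)^c = {2, 3, 4, 7, 8, 9, 10, 11, 13, 15, 16, 17, 18}
|((Z ∩ (Y Δ X)) ∩ (X ∩ Y)) Δ (Z ∩ X)^c| = 13

13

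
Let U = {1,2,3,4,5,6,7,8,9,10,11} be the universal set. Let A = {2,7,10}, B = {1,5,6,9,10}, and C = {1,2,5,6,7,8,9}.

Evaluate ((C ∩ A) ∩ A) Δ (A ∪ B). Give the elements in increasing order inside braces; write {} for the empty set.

C ∩ A = {2,7}
(C ∩ A) ∩ A = {2,7}
A ∪ B = {1,2,5,6,7,9,10}
((C ∩ A) ∩ A) Δ (A ∪ B) = {1,5,6,9,10}

{1,5,6,9,10}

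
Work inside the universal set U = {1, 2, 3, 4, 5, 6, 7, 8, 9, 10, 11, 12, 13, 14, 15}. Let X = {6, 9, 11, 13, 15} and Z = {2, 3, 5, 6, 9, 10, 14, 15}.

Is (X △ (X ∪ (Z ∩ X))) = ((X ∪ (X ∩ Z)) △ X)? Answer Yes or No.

Z ∩ X = {6, 9, 15}
X ∪ (Z ∩ X) = {6, 9, 11, 13, 15}
X △ (X ∪ (Z ∩ X)) = {}
X ∩ Z = {6, 9, 15}
X ∪ (X ∩ Z) = {6, 9, 11, 13, 15}
(X ∪ (X ∩ Z)) △ X = {}
Both equal {}, so X △ (X ∪ (Z ∩ X)) = (X ∪ (X ∩ Z)) △ X.

Yes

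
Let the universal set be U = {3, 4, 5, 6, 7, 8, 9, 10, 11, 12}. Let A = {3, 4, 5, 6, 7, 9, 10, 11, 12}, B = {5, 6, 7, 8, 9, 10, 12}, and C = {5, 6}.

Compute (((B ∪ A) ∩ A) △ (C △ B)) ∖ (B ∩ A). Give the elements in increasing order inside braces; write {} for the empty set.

{3, 4, 8, 11}

B ∪ A = {3, 4, 5, 6, 7, 8, 9, 10, 11, 12}
(B ∪ A) ∩ A = {3, 4, 5, 6, 7, 9, 10, 11, 12}
C △ B = {7, 8, 9, 10, 12}
((B ∪ A) ∩ A) △ (C △ B) = {3, 4, 5, 6, 8, 11}
B ∩ A = {5, 6, 7, 9, 10, 12}
(((B ∪ A) ∩ A) △ (C △ B)) ∖ (B ∩ A) = {3, 4, 8, 11}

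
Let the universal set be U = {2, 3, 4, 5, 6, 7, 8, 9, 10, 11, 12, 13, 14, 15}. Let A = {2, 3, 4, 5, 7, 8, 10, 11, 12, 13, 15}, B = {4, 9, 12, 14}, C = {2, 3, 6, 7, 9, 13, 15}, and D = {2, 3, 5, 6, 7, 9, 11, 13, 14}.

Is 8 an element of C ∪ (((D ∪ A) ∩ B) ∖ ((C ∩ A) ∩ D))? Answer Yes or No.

No

8 ∉ D and 8 ∈ A, so 8 ∈ D ∪ A
8 ∈ (D ∪ A) and 8 ∉ B, so 8 ∉ (D ∪ A) ∩ B
8 ∉ C and 8 ∈ A, so 8 ∉ C ∩ A
8 ∉ (C ∩ A) and 8 ∉ D, so 8 ∉ (C ∩ A) ∩ D
8 ∉ ((D ∪ A) ∩ B) and 8 ∉ ((C ∩ A) ∩ D), so 8 ∉ ((D ∪ A) ∩ B) ∖ ((C ∩ A) ∩ D)
8 ∉ C and 8 ∉ (((D ∪ A) ∩ B) ∖ ((C ∩ A) ∩ D)), so 8 ∉ C ∪ (((D ∪ A) ∩ B) ∖ ((C ∩ A) ∩ D))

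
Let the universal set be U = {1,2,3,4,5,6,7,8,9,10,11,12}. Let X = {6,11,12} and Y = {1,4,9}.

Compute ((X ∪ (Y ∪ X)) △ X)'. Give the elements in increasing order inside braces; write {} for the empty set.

Y ∪ X = {1,4,6,9,11,12}
X ∪ (Y ∪ X) = {1,4,6,9,11,12}
(X ∪ (Y ∪ X)) △ X = {1,4,9}
((X ∪ (Y ∪ X)) △ X)' = {2,3,5,6,7,8,10,11,12}

{2,3,5,6,7,8,10,11,12}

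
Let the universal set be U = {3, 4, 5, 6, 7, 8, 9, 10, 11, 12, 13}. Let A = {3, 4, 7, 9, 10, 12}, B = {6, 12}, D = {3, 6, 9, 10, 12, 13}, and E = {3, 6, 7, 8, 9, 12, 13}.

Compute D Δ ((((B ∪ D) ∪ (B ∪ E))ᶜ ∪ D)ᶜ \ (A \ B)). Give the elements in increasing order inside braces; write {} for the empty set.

{3, 6, 8, 9, 10, 12, 13}

B ∪ D = {3, 6, 9, 10, 12, 13}
B ∪ E = {3, 6, 7, 8, 9, 12, 13}
(B ∪ D) ∪ (B ∪ E) = {3, 6, 7, 8, 9, 10, 12, 13}
((B ∪ D) ∪ (B ∪ E))ᶜ = {4, 5, 11}
((B ∪ D) ∪ (B ∪ E))ᶜ ∪ D = {3, 4, 5, 6, 9, 10, 11, 12, 13}
(((B ∪ D) ∪ (B ∪ E))ᶜ ∪ D)ᶜ = {7, 8}
A \ B = {3, 4, 7, 9, 10}
(((B ∪ D) ∪ (B ∪ E))ᶜ ∪ D)ᶜ \ (A \ B) = {8}
D Δ ((((B ∪ D) ∪ (B ∪ E))ᶜ ∪ D)ᶜ \ (A \ B)) = {3, 6, 8, 9, 10, 12, 13}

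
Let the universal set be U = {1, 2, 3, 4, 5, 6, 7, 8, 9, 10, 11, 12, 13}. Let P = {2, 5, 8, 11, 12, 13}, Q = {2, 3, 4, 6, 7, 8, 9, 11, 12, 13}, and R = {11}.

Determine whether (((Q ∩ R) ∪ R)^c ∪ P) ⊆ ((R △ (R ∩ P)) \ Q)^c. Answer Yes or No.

Q ∩ R = {11}
(Q ∩ R) ∪ R = {11}
((Q ∩ R) ∪ R)^c = {1, 2, 3, 4, 5, 6, 7, 8, 9, 10, 12, 13}
((Q ∩ R) ∪ R)^c ∪ P = {1, 2, 3, 4, 5, 6, 7, 8, 9, 10, 11, 12, 13}
R ∩ P = {11}
R △ (R ∩ P) = {}
(R △ (R ∩ P)) \ Q = {}
((R △ (R ∩ P)) \ Q)^c = {1, 2, 3, 4, 5, 6, 7, 8, 9, 10, 11, 12, 13}
Every element of {1, 2, 3, 4, 5, 6, 7, 8, 9, 10, 11, 12, 13} is in {1, 2, 3, 4, 5, 6, 7, 8, 9, 10, 11, 12, 13}, so ((Q ∩ R) ∪ R)^c ∪ P ⊆ ((R △ (R ∩ P)) \ Q)^c.

Yes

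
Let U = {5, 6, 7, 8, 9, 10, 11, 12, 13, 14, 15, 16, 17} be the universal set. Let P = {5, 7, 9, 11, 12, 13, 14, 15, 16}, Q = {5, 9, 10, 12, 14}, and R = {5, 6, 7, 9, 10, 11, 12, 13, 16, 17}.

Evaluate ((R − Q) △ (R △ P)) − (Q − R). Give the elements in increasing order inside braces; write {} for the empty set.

R − Q = {6, 7, 11, 13, 16, 17}
R △ P = {6, 10, 14, 15, 17}
(R − Q) △ (R △ P) = {7, 10, 11, 13, 14, 15, 16}
Q − R = {14}
((R − Q) △ (R △ P)) − (Q − R) = {7, 10, 11, 13, 15, 16}

{7, 10, 11, 13, 15, 16}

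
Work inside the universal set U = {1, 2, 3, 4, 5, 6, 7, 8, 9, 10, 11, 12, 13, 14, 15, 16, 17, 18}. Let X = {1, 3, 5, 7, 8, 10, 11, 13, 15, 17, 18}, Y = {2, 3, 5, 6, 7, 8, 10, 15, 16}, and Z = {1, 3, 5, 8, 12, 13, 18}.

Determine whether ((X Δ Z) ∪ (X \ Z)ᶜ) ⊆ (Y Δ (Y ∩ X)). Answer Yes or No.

No

X Δ Z = {7, 10, 11, 12, 15, 17}
X \ Z = {7, 10, 11, 15, 17}
(X \ Z)ᶜ = {1, 2, 3, 4, 5, 6, 8, 9, 12, 13, 14, 16, 18}
(X Δ Z) ∪ (X \ Z)ᶜ = {1, 2, 3, 4, 5, 6, 7, 8, 9, 10, 11, 12, 13, 14, 15, 16, 17, 18}
Y ∩ X = {3, 5, 7, 8, 10, 15}
Y Δ (Y ∩ X) = {2, 6, 16}
1 ∈ (X Δ Z) ∪ (X \ Z)ᶜ but 1 ∉ Y Δ (Y ∩ X), so the inclusion fails.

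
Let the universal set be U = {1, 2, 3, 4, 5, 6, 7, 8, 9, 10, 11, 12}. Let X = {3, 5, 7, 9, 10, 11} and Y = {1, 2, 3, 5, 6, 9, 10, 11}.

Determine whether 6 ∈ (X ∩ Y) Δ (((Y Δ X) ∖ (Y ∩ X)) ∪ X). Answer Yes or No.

Yes

6 ∉ X and 6 ∈ Y, so 6 ∉ X ∩ Y
6 ∈ Y and 6 ∉ X, so 6 ∈ Y Δ X
6 ∈ Y and 6 ∉ X, so 6 ∉ Y ∩ X
6 ∈ (Y Δ X) and 6 ∉ (Y ∩ X), so 6 ∈ (Y Δ X) ∖ (Y ∩ X)
6 ∈ ((Y Δ X) ∖ (Y ∩ X)) and 6 ∉ X, so 6 ∈ ((Y Δ X) ∖ (Y ∩ X)) ∪ X
6 ∉ (X ∩ Y) and 6 ∈ (((Y Δ X) ∖ (Y ∩ X)) ∪ X), so 6 ∈ (X ∩ Y) Δ (((Y Δ X) ∖ (Y ∩ X)) ∪ X)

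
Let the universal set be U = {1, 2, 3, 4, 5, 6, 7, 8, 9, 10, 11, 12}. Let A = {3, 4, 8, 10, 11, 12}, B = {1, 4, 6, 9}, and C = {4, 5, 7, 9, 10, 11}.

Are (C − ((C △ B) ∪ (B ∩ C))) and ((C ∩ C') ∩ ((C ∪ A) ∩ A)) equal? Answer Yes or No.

Yes

C △ B = {1, 5, 6, 7, 10, 11}
B ∩ C = {4, 9}
(C △ B) ∪ (B ∩ C) = {1, 4, 5, 6, 7, 9, 10, 11}
C − ((C △ B) ∪ (B ∩ C)) = {}
C' = {1, 2, 3, 6, 8, 12}
C ∩ C' = {}
C ∪ A = {3, 4, 5, 7, 8, 9, 10, 11, 12}
(C ∪ A) ∩ A = {3, 4, 8, 10, 11, 12}
(C ∩ C') ∩ ((C ∪ A) ∩ A) = {}
Both equal {}, so C − ((C △ B) ∪ (B ∩ C)) = (C ∩ C') ∩ ((C ∪ A) ∩ A).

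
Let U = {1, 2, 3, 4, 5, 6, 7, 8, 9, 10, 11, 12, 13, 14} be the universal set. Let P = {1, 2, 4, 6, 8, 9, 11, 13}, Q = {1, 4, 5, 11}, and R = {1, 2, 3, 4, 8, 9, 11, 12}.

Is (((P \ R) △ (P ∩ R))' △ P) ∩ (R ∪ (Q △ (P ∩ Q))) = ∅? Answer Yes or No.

P \ R = {6, 13}
P ∩ R = {1, 2, 4, 8, 9, 11}
(P \ R) △ (P ∩ R) = {1, 2, 4, 6, 8, 9, 11, 13}
((P \ R) △ (P ∩ R))' = {3, 5, 7, 10, 12, 14}
((P \ R) △ (P ∩ R))' △ P = {1, 2, 3, 4, 5, 6, 7, 8, 9, 10, 11, 12, 13, 14}
P ∩ Q = {1, 4, 11}
Q △ (P ∩ Q) = {5}
R ∪ (Q △ (P ∩ Q)) = {1, 2, 3, 4, 5, 8, 9, 11, 12}
1 lies in both, so they are not disjoint.

No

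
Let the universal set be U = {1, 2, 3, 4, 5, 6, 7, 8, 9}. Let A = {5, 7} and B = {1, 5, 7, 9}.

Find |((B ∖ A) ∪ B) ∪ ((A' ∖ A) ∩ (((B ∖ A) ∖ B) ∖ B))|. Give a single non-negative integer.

B ∖ A = {1, 9}
(B ∖ A) ∪ B = {1, 5, 7, 9}
A' = {1, 2, 3, 4, 6, 8, 9}
A' ∖ A = {1, 2, 3, 4, 6, 8, 9}
(B ∖ A) ∖ B = {}
((B ∖ A) ∖ B) ∖ B = {}
(A' ∖ A) ∩ (((B ∖ A) ∖ B) ∖ B) = {}
((B ∖ A) ∪ B) ∪ ((A' ∖ A) ∩ (((B ∖ A) ∖ B) ∖ B)) = {1, 5, 7, 9}
|((B ∖ A) ∪ B) ∪ ((A' ∖ A) ∩ (((B ∖ A) ∖ B) ∖ B))| = 4

4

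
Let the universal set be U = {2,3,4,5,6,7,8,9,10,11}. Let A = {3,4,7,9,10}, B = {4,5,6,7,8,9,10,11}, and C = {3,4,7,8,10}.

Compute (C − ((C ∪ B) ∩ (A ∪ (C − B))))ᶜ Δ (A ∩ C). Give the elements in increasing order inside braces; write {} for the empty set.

{2,5,6,9,11}

C ∪ B = {3,4,5,6,7,8,9,10,11}
C − B = {3}
A ∪ (C − B) = {3,4,7,9,10}
(C ∪ B) ∩ (A ∪ (C − B)) = {3,4,7,9,10}
C − ((C ∪ B) ∩ (A ∪ (C − B))) = {8}
(C − ((C ∪ B) ∩ (A ∪ (C − B))))ᶜ = {2,3,4,5,6,7,9,10,11}
A ∩ C = {3,4,7,10}
(C − ((C ∪ B) ∩ (A ∪ (C − B))))ᶜ Δ (A ∩ C) = {2,5,6,9,11}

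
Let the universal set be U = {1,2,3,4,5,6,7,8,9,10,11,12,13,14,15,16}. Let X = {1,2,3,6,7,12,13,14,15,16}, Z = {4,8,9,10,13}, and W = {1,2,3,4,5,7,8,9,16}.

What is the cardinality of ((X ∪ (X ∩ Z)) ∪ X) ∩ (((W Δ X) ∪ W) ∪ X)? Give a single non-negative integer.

X ∩ Z = {13}
X ∪ (X ∩ Z) = {1,2,3,6,7,12,13,14,15,16}
(X ∪ (X ∩ Z)) ∪ X = {1,2,3,6,7,12,13,14,15,16}
W Δ X = {4,5,6,8,9,12,13,14,15}
(W Δ X) ∪ W = {1,2,3,4,5,6,7,8,9,12,13,14,15,16}
((W Δ X) ∪ W) ∪ X = {1,2,3,4,5,6,7,8,9,12,13,14,15,16}
((X ∪ (X ∩ Z)) ∪ X) ∩ (((W Δ X) ∪ W) ∪ X) = {1,2,3,6,7,12,13,14,15,16}
|((X ∪ (X ∩ Z)) ∪ X) ∩ (((W Δ X) ∪ W) ∪ X)| = 10

10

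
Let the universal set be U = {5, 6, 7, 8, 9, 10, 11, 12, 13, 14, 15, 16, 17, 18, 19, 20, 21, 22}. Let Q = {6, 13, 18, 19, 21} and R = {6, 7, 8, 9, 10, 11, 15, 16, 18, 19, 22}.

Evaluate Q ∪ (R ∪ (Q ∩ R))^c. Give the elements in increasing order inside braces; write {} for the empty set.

Q ∩ R = {6, 18, 19}
R ∪ (Q ∩ R) = {6, 7, 8, 9, 10, 11, 15, 16, 18, 19, 22}
(R ∪ (Q ∩ R))^c = {5, 12, 13, 14, 17, 20, 21}
Q ∪ (R ∪ (Q ∩ R))^c = {5, 6, 12, 13, 14, 17, 18, 19, 20, 21}

{5, 6, 12, 13, 14, 17, 18, 19, 20, 21}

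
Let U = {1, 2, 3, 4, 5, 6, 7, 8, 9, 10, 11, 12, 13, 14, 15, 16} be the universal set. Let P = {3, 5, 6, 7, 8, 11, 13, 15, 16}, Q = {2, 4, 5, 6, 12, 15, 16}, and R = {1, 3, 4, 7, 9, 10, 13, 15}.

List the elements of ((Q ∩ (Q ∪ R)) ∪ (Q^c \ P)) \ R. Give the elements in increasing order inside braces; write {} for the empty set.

Q ∪ R = {1, 2, 3, 4, 5, 6, 7, 9, 10, 12, 13, 15, 16}
Q ∩ (Q ∪ R) = {2, 4, 5, 6, 12, 15, 16}
Q^c = {1, 3, 7, 8, 9, 10, 11, 13, 14}
Q^c \ P = {1, 9, 10, 14}
(Q ∩ (Q ∪ R)) ∪ (Q^c \ P) = {1, 2, 4, 5, 6, 9, 10, 12, 14, 15, 16}
((Q ∩ (Q ∪ R)) ∪ (Q^c \ P)) \ R = {2, 5, 6, 12, 14, 16}

{2, 5, 6, 12, 14, 16}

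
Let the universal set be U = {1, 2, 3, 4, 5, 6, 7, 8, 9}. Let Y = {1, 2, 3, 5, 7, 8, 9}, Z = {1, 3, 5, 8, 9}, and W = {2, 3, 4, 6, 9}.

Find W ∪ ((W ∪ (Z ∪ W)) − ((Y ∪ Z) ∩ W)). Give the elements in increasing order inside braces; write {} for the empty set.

{1, 2, 3, 4, 5, 6, 8, 9}

Z ∪ W = {1, 2, 3, 4, 5, 6, 8, 9}
W ∪ (Z ∪ W) = {1, 2, 3, 4, 5, 6, 8, 9}
Y ∪ Z = {1, 2, 3, 5, 7, 8, 9}
(Y ∪ Z) ∩ W = {2, 3, 9}
(W ∪ (Z ∪ W)) − ((Y ∪ Z) ∩ W) = {1, 4, 5, 6, 8}
W ∪ ((W ∪ (Z ∪ W)) − ((Y ∪ Z) ∩ W)) = {1, 2, 3, 4, 5, 6, 8, 9}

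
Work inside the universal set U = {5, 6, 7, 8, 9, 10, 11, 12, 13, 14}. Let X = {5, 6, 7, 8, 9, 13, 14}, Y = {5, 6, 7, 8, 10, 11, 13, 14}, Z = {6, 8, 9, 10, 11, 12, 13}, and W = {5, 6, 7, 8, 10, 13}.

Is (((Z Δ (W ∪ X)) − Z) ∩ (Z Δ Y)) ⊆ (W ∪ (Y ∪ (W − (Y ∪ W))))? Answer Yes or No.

Yes

W ∪ X = {5, 6, 7, 8, 9, 10, 13, 14}
Z Δ (W ∪ X) = {5, 7, 11, 12, 14}
(Z Δ (W ∪ X)) − Z = {5, 7, 14}
Z Δ Y = {5, 7, 9, 12, 14}
((Z Δ (W ∪ X)) − Z) ∩ (Z Δ Y) = {5, 7, 14}
Y ∪ W = {5, 6, 7, 8, 10, 11, 13, 14}
W − (Y ∪ W) = {}
Y ∪ (W − (Y ∪ W)) = {5, 6, 7, 8, 10, 11, 13, 14}
W ∪ (Y ∪ (W − (Y ∪ W))) = {5, 6, 7, 8, 10, 11, 13, 14}
Every element of {5, 7, 14} is in {5, 6, 7, 8, 10, 11, 13, 14}, so ((Z Δ (W ∪ X)) − Z) ∩ (Z Δ Y) ⊆ W ∪ (Y ∪ (W − (Y ∪ W))).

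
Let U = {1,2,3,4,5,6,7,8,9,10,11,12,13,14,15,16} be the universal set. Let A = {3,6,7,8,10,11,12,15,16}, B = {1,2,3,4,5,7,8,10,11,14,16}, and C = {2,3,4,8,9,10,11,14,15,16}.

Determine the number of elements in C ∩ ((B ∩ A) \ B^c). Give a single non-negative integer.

5

B ∩ A = {3,7,8,10,11,16}
B^c = {6,9,12,13,15}
(B ∩ A) \ B^c = {3,7,8,10,11,16}
C ∩ ((B ∩ A) \ B^c) = {3,8,10,11,16}
|C ∩ ((B ∩ A) \ B^c)| = 5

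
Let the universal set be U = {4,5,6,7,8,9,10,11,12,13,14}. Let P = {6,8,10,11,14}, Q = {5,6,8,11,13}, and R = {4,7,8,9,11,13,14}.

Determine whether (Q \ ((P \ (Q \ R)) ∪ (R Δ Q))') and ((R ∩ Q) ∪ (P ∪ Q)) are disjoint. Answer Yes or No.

No

Q \ R = {5,6}
P \ (Q \ R) = {8,10,11,14}
R Δ Q = {4,5,6,7,9,14}
(P \ (Q \ R)) ∪ (R Δ Q) = {4,5,6,7,8,9,10,11,14}
((P \ (Q \ R)) ∪ (R Δ Q))' = {12,13}
Q \ ((P \ (Q \ R)) ∪ (R Δ Q))' = {5,6,8,11}
R ∩ Q = {8,11,13}
P ∪ Q = {5,6,8,10,11,13,14}
(R ∩ Q) ∪ (P ∪ Q) = {5,6,8,10,11,13,14}
5 lies in both, so they are not disjoint.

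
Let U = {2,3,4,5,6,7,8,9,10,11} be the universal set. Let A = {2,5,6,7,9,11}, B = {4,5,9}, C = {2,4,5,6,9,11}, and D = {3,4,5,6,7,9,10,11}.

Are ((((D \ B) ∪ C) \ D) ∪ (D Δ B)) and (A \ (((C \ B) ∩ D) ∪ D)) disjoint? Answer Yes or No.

No

D \ B = {3,6,7,10,11}
(D \ B) ∪ C = {2,3,4,5,6,7,9,10,11}
((D \ B) ∪ C) \ D = {2}
D Δ B = {3,6,7,10,11}
(((D \ B) ∪ C) \ D) ∪ (D Δ B) = {2,3,6,7,10,11}
C \ B = {2,6,11}
(C \ B) ∩ D = {6,11}
((C \ B) ∩ D) ∪ D = {3,4,5,6,7,9,10,11}
A \ (((C \ B) ∩ D) ∪ D) = {2}
2 lies in both, so they are not disjoint.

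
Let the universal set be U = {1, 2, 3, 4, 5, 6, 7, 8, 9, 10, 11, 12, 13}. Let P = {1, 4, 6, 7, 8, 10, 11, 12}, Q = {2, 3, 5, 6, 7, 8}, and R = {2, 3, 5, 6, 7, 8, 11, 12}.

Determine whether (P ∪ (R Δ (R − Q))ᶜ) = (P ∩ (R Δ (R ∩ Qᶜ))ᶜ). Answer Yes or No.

R − Q = {11, 12}
R Δ (R − Q) = {2, 3, 5, 6, 7, 8}
(R Δ (R − Q))ᶜ = {1, 4, 9, 10, 11, 12, 13}
P ∪ (R Δ (R − Q))ᶜ = {1, 4, 6, 7, 8, 9, 10, 11, 12, 13}
Qᶜ = {1, 4, 9, 10, 11, 12, 13}
R ∩ Qᶜ = {11, 12}
R Δ (R ∩ Qᶜ) = {2, 3, 5, 6, 7, 8}
(R Δ (R ∩ Qᶜ))ᶜ = {1, 4, 9, 10, 11, 12, 13}
P ∩ (R Δ (R ∩ Qᶜ))ᶜ = {1, 4, 10, 11, 12}
6 ∈ P ∪ (R Δ (R − Q))ᶜ but 6 ∉ P ∩ (R Δ (R ∩ Qᶜ))ᶜ, so they differ.

No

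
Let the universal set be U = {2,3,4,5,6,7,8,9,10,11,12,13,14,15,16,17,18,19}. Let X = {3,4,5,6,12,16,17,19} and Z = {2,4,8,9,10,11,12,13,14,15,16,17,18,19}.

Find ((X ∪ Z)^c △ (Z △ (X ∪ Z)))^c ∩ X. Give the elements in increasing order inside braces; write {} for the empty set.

{4,12,16,17,19}

X ∪ Z = {2,3,4,5,6,8,9,10,11,12,13,14,15,16,17,18,19}
(X ∪ Z)^c = {7}
Z △ (X ∪ Z) = {3,5,6}
(X ∪ Z)^c △ (Z △ (X ∪ Z)) = {3,5,6,7}
((X ∪ Z)^c △ (Z △ (X ∪ Z)))^c = {2,4,8,9,10,11,12,13,14,15,16,17,18,19}
((X ∪ Z)^c △ (Z △ (X ∪ Z)))^c ∩ X = {4,12,16,17,19}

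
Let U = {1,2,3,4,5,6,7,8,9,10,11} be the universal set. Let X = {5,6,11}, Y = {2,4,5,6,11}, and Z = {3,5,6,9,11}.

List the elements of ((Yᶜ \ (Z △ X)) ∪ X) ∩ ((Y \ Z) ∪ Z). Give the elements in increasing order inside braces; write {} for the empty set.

{5,6,11}

Yᶜ = {1,3,7,8,9,10}
Z △ X = {3,9}
Yᶜ \ (Z △ X) = {1,7,8,10}
(Yᶜ \ (Z △ X)) ∪ X = {1,5,6,7,8,10,11}
Y \ Z = {2,4}
(Y \ Z) ∪ Z = {2,3,4,5,6,9,11}
((Yᶜ \ (Z △ X)) ∪ X) ∩ ((Y \ Z) ∪ Z) = {5,6,11}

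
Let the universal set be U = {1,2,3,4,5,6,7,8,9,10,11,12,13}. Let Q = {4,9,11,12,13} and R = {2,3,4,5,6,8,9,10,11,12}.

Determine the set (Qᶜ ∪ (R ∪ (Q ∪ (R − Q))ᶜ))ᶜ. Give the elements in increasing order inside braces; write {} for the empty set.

Qᶜ = {1,2,3,5,6,7,8,10}
R − Q = {2,3,5,6,8,10}
Q ∪ (R − Q) = {2,3,4,5,6,8,9,10,11,12,13}
(Q ∪ (R − Q))ᶜ = {1,7}
R ∪ (Q ∪ (R − Q))ᶜ = {1,2,3,4,5,6,7,8,9,10,11,12}
Qᶜ ∪ (R ∪ (Q ∪ (R − Q))ᶜ) = {1,2,3,4,5,6,7,8,9,10,11,12}
(Qᶜ ∪ (R ∪ (Q ∪ (R − Q))ᶜ))ᶜ = {13}

{13}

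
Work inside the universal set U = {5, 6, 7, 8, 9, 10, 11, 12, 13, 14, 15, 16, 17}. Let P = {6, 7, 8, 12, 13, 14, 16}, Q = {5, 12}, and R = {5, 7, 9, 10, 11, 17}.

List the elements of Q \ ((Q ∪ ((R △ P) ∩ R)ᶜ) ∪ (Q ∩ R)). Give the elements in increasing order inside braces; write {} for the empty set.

{}

R △ P = {5, 6, 8, 9, 10, 11, 12, 13, 14, 16, 17}
(R △ P) ∩ R = {5, 9, 10, 11, 17}
((R △ P) ∩ R)ᶜ = {6, 7, 8, 12, 13, 14, 15, 16}
Q ∪ ((R △ P) ∩ R)ᶜ = {5, 6, 7, 8, 12, 13, 14, 15, 16}
Q ∩ R = {5}
(Q ∪ ((R △ P) ∩ R)ᶜ) ∪ (Q ∩ R) = {5, 6, 7, 8, 12, 13, 14, 15, 16}
Q \ ((Q ∪ ((R △ P) ∩ R)ᶜ) ∪ (Q ∩ R)) = {}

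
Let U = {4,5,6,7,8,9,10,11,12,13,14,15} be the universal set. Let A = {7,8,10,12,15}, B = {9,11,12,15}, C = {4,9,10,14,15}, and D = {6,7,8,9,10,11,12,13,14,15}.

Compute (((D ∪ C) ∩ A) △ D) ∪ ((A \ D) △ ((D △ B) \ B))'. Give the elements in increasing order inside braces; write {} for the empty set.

{4,5,6,9,11,12,13,14,15}

D ∪ C = {4,6,7,8,9,10,11,12,13,14,15}
(D ∪ C) ∩ A = {7,8,10,12,15}
((D ∪ C) ∩ A) △ D = {6,9,11,13,14}
A \ D = {}
D △ B = {6,7,8,10,13,14}
(D △ B) \ B = {6,7,8,10,13,14}
(A \ D) △ ((D △ B) \ B) = {6,7,8,10,13,14}
((A \ D) △ ((D △ B) \ B))' = {4,5,9,11,12,15}
(((D ∪ C) ∩ A) △ D) ∪ ((A \ D) △ ((D △ B) \ B))' = {4,5,6,9,11,12,13,14,15}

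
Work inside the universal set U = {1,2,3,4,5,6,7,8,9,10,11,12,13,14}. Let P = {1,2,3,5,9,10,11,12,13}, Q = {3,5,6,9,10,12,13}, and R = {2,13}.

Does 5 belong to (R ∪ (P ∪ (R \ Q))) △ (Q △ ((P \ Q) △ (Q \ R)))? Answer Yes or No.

Yes

5 ∉ R and 5 ∈ Q, so 5 ∉ R \ Q
5 ∈ P and 5 ∉ (R \ Q), so 5 ∈ P ∪ (R \ Q)
5 ∉ R and 5 ∈ (P ∪ (R \ Q)), so 5 ∈ R ∪ (P ∪ (R \ Q))
5 ∈ P and 5 ∈ Q, so 5 ∉ P \ Q
5 ∈ Q and 5 ∉ R, so 5 ∈ Q \ R
5 ∉ (P \ Q) and 5 ∈ (Q \ R), so 5 ∈ (P \ Q) △ (Q \ R)
5 ∈ Q and 5 ∈ ((P \ Q) △ (Q \ R)), so 5 ∉ Q △ ((P \ Q) △ (Q \ R))
5 ∈ (R ∪ (P ∪ (R \ Q))) and 5 ∉ (Q △ ((P \ Q) △ (Q \ R))), so 5 ∈ (R ∪ (P ∪ (R \ Q))) △ (Q △ ((P \ Q) △ (Q \ R)))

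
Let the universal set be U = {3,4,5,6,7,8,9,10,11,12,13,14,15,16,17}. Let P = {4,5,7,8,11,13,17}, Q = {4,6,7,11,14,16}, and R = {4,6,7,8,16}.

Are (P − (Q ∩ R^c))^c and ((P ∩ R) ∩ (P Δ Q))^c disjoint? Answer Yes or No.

No

R^c = {3,5,9,10,11,12,13,14,15,17}
Q ∩ R^c = {11,14}
P − (Q ∩ R^c) = {4,5,7,8,13,17}
(P − (Q ∩ R^c))^c = {3,6,9,10,11,12,14,15,16}
P ∩ R = {4,7,8}
P Δ Q = {5,6,8,13,14,16,17}
(P ∩ R) ∩ (P Δ Q) = {8}
((P ∩ R) ∩ (P Δ Q))^c = {3,4,5,6,7,9,10,11,12,13,14,15,16,17}
3 lies in both, so they are not disjoint.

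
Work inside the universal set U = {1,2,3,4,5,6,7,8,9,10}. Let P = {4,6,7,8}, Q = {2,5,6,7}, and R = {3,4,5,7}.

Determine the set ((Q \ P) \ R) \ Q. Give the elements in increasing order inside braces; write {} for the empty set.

Q \ P = {2,5}
(Q \ P) \ R = {2}
((Q \ P) \ R) \ Q = {}

{}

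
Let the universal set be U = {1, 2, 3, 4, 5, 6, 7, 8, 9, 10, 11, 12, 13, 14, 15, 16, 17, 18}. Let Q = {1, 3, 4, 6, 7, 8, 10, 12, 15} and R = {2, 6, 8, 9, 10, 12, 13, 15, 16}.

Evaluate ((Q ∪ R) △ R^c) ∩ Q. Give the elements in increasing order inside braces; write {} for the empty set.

{6, 8, 10, 12, 15}

Q ∪ R = {1, 2, 3, 4, 6, 7, 8, 9, 10, 12, 13, 15, 16}
R^c = {1, 3, 4, 5, 7, 11, 14, 17, 18}
(Q ∪ R) △ R^c = {2, 5, 6, 8, 9, 10, 11, 12, 13, 14, 15, 16, 17, 18}
((Q ∪ R) △ R^c) ∩ Q = {6, 8, 10, 12, 15}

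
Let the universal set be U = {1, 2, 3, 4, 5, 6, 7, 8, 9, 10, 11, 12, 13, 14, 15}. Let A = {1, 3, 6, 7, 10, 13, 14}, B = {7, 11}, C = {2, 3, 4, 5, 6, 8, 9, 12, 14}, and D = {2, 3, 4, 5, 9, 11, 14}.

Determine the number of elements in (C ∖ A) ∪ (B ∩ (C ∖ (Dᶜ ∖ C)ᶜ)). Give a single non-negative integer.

6

C ∖ A = {2, 4, 5, 8, 9, 12}
Dᶜ = {1, 6, 7, 8, 10, 12, 13, 15}
Dᶜ ∖ C = {1, 7, 10, 13, 15}
(Dᶜ ∖ C)ᶜ = {2, 3, 4, 5, 6, 8, 9, 11, 12, 14}
C ∖ (Dᶜ ∖ C)ᶜ = {}
B ∩ (C ∖ (Dᶜ ∖ C)ᶜ) = {}
(C ∖ A) ∪ (B ∩ (C ∖ (Dᶜ ∖ C)ᶜ)) = {2, 4, 5, 8, 9, 12}
|(C ∖ A) ∪ (B ∩ (C ∖ (Dᶜ ∖ C)ᶜ))| = 6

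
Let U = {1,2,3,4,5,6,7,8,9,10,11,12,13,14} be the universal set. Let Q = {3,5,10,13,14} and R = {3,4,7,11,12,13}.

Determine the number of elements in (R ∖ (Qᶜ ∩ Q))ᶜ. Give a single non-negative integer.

8

Qᶜ = {1,2,4,6,7,8,9,11,12}
Qᶜ ∩ Q = {}
R ∖ (Qᶜ ∩ Q) = {3,4,7,11,12,13}
(R ∖ (Qᶜ ∩ Q))ᶜ = {1,2,5,6,8,9,10,14}
|(R ∖ (Qᶜ ∩ Q))ᶜ| = 8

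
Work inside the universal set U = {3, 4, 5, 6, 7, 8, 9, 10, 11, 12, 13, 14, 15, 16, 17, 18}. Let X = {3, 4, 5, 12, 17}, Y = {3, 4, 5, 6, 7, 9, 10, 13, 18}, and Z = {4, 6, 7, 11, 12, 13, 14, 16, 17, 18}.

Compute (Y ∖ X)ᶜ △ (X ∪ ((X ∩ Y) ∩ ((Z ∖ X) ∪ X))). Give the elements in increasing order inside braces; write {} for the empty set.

{8, 11, 14, 15, 16}

Y ∖ X = {6, 7, 9, 10, 13, 18}
(Y ∖ X)ᶜ = {3, 4, 5, 8, 11, 12, 14, 15, 16, 17}
X ∩ Y = {3, 4, 5}
Z ∖ X = {6, 7, 11, 13, 14, 16, 18}
(Z ∖ X) ∪ X = {3, 4, 5, 6, 7, 11, 12, 13, 14, 16, 17, 18}
(X ∩ Y) ∩ ((Z ∖ X) ∪ X) = {3, 4, 5}
X ∪ ((X ∩ Y) ∩ ((Z ∖ X) ∪ X)) = {3, 4, 5, 12, 17}
(Y ∖ X)ᶜ △ (X ∪ ((X ∩ Y) ∩ ((Z ∖ X) ∪ X))) = {8, 11, 14, 15, 16}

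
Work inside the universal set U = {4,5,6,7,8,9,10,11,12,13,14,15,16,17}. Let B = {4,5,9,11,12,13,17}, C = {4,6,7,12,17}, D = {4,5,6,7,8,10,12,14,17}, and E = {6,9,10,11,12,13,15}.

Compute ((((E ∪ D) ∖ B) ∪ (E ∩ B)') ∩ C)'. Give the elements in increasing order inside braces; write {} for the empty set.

{5,8,9,10,11,12,13,14,15,16}

E ∪ D = {4,5,6,7,8,9,10,11,12,13,14,15,17}
(E ∪ D) ∖ B = {6,7,8,10,14,15}
E ∩ B = {9,11,12,13}
(E ∩ B)' = {4,5,6,7,8,10,14,15,16,17}
((E ∪ D) ∖ B) ∪ (E ∩ B)' = {4,5,6,7,8,10,14,15,16,17}
(((E ∪ D) ∖ B) ∪ (E ∩ B)') ∩ C = {4,6,7,17}
((((E ∪ D) ∖ B) ∪ (E ∩ B)') ∩ C)' = {5,8,9,10,11,12,13,14,15,16}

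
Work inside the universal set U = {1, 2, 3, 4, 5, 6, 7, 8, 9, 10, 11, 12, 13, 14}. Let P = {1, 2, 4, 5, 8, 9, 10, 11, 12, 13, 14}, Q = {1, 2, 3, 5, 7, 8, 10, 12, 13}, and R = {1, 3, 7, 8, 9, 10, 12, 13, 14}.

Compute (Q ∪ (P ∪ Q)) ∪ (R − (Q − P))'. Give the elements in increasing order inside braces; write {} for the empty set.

{1, 2, 3, 4, 5, 6, 7, 8, 9, 10, 11, 12, 13, 14}

P ∪ Q = {1, 2, 3, 4, 5, 7, 8, 9, 10, 11, 12, 13, 14}
Q ∪ (P ∪ Q) = {1, 2, 3, 4, 5, 7, 8, 9, 10, 11, 12, 13, 14}
Q − P = {3, 7}
R − (Q − P) = {1, 8, 9, 10, 12, 13, 14}
(R − (Q − P))' = {2, 3, 4, 5, 6, 7, 11}
(Q ∪ (P ∪ Q)) ∪ (R − (Q − P))' = {1, 2, 3, 4, 5, 6, 7, 8, 9, 10, 11, 12, 13, 14}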